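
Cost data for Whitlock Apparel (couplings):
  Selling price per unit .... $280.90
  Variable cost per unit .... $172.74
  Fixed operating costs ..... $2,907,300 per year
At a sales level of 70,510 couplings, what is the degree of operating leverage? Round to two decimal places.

Contribution at this volume is 70,510 × $108.16 = $7,626,361.60.
EBIT = $7,626,361.60 − $2,907,300 = $4,719,061.60.
DOL = contribution ÷ EBIT = $7,626,361.60 ÷ $4,719,061.60 = 1.6161.

1.62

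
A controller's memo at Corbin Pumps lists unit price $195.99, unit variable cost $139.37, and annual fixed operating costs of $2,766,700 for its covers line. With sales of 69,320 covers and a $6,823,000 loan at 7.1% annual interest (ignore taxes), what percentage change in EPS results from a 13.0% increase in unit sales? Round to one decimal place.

At 69,320 units, contribution = 69,320 × $56.62 = $3,924,898.40.
Subtracting fixed costs: EBIT = $3,924,898.40 − $2,766,700 = $1,158,198.40.
Interest = $484,433.00, so EBIT − I = $673,765.40.
Degree of combined leverage = contribution ÷ (EBIT − I) = $3,924,898.40 ÷ $673,765.40 = 5.8253.
%ΔEPS = DCL × %ΔSales = 5.8253 × +13.0% = +75.7%.

+75.7%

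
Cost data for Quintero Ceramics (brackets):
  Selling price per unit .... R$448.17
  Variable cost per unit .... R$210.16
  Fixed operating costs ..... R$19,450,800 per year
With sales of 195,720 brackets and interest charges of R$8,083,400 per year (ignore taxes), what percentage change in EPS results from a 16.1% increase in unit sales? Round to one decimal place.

Contribution at this volume is 195,720 × R$238.01 = R$46,583,317.20.
EBIT = R$46,583,317.20 − R$19,450,800 = R$27,132,517.20.
After interest of R$8,083,400.00, pre-tax earnings = R$19,049,117.20.
DCL = total CM / (EBIT − I) = R$46,583,317.20 / R$19,049,117.20 = 2.4454.
EPS therefore changes by 2.4454 × (+16.1%) = +39.4%.

+39.4%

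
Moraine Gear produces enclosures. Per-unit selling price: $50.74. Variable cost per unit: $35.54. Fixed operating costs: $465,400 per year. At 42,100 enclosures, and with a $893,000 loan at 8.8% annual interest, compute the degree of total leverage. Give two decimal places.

6.67

Contribution at this volume is 42,100 × $15.20 = $639,920.00.
EBIT = $639,920.00 − $465,400 = $174,520.00. Interest = $78,584.00, so EBIT − I = $95,936.00.
DCL = contribution ÷ (EBIT − I) = $639,920.00 ÷ $95,936.00 = 6.6703.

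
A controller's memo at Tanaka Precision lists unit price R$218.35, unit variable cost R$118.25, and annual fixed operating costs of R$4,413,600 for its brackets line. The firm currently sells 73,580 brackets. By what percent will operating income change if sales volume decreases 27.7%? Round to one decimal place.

Total contribution margin = 73,580 × R$100.10 = R$7,365,358.00.
Operating income = contribution − fixed costs = R$7,365,358.00 − R$4,413,600 = R$2,951,758.00.
So DOL = total CM / EBIT = R$7,365,358.00 / R$2,951,758.00 = 2.4952.
Operating income changes by 2.4952 × -27.7% = -69.1%.

-69.1%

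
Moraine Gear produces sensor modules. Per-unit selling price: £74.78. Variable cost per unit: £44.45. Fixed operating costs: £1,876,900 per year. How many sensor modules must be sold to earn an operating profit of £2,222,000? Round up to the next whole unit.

135,144 sensor modules

Each unit contributes £74.78 − £44.45 = £30.33.
Required volume = (fixed costs + target profit) ÷ CM = (£1,876,900 + £2,222,000) ÷ £30.33 = 135,143.42, so 135,144 sensor modules.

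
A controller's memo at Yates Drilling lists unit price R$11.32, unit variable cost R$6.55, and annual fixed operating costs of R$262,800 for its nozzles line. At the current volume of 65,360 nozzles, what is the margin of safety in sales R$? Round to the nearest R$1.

R$116,207

Contribution margin per unit = R$11.32 − R$6.55 = R$4.77. Break-even units = R$262,800 ÷ R$4.77 = 55,094.34; break-even revenue = 55,094.34 × R$11.32 = R$623,667.92.
Current sales = 65,360 × R$11.32 = R$739,875.20.
Margin of safety = R$739,875.20 − R$623,667.92 = R$116,207.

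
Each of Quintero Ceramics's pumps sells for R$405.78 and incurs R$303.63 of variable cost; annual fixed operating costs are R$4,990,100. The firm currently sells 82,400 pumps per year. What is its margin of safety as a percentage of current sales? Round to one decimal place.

40.7%

Unit CM = price − variable cost = R$405.78 − R$303.63 = R$102.15. Break-even units = R$4,990,100 ÷ R$102.15 = 48,850.71; break-even revenue = 48,850.71 × R$405.78 = R$19,822,641.00.
Actual sales revenue = 82,400 × R$405.78 = R$33,436,272.00.
Margin of safety = (R$33,436,272.00 − R$19,822,641.00) ÷ R$33,436,272.00 = 40.7%.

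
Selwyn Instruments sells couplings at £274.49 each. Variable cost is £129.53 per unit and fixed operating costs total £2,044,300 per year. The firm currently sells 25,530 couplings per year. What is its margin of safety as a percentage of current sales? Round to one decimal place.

Each unit contributes £274.49 − £129.53 = £144.96. Break-even units = £2,044,300 ÷ £144.96 = 14,102.51; break-even revenue = 14,102.51 × £274.49 = £3,870,998.25.
Actual sales revenue = 25,530 × £274.49 = £7,007,729.70.
Margin of safety = (£7,007,729.70 − £3,870,998.25) ÷ £7,007,729.70 = 44.8%.

44.8%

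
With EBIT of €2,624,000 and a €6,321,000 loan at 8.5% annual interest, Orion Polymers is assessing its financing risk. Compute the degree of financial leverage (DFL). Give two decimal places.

1.26

Annual interest charges come to €537,285.00.
DFL = EBIT ÷ (EBIT − I) = €2,624,000 ÷ (€2,624,000 − €537,285.00) = €2,624,000 ÷ €2,086,715.00 = 1.2575.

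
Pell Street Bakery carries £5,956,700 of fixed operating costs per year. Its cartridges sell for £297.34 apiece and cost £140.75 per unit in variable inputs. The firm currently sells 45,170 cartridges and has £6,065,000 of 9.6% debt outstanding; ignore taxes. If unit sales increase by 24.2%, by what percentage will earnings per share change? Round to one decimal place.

+320.4%

Contribution at this volume is 45,170 × £156.59 = £7,073,170.30.
Operating income = contribution − fixed costs = £7,073,170.30 − £5,956,700 = £1,116,470.30.
Interest = £582,240.00, so EBIT − I = £534,230.30.
Degree of combined leverage = contribution ÷ (EBIT − I) = £7,073,170.30 ÷ £534,230.30 = 13.2399.
%ΔEPS = DCL × %ΔSales = 13.2399 × +24.2% = +320.4%.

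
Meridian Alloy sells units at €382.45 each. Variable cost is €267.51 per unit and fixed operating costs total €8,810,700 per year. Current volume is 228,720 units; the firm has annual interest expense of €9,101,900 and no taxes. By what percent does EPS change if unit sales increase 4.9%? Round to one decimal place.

+15.4%

Total contribution margin = 228,720 × €114.94 = €26,289,076.80.
Operating income = contribution − fixed costs = €26,289,076.80 − €8,810,700 = €17,478,376.80.
After interest of €9,101,900.00, pre-tax earnings = €8,376,476.80.
DCL = total CM / (EBIT − I) = €26,289,076.80 / €8,376,476.80 = 3.1384.
%ΔEPS = DCL × %ΔSales = 3.1384 × +4.9% = +15.4%.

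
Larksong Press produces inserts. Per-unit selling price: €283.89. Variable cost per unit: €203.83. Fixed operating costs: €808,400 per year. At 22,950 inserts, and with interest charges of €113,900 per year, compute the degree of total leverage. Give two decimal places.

Contribution at this volume is 22,950 × €80.06 = €1,837,377.00.
Operating income = contribution − fixed costs = €1,837,377.00 − €808,400 = €1,028,977.00. Interest = €113,900.00.
DOL = €1,837,377.00 ÷ €1,028,977.00 = 1.7856; DFL = €1,028,977.00 ÷ €915,077.00 = 1.1245.
DCL = DOL × DFL = 1.7856 × 1.1245 = 2.0079.

2.01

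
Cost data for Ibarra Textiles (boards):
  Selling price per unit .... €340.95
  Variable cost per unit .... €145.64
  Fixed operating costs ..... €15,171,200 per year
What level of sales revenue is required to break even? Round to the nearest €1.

€26,484,157

CM per unit = €340.95 − €145.64 = €195.31; CM ratio = €195.31 / €340.95 = 0.5728.
Break-even revenue = fixed costs × price ÷ CM = €15,171,200 × €340.95 ÷ €195.31 = €26,484,157.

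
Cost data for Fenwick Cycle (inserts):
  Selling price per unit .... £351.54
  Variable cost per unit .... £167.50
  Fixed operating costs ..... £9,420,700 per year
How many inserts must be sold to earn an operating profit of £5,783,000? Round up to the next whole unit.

Each unit contributes £351.54 − £167.50 = £184.04.
Need Q such that Q × £184.04 − £9,420,700 = £5,783,000, i.e. Q = £15,203,700 / £184.04 = 82,610.85 → 82,611.

82,611 inserts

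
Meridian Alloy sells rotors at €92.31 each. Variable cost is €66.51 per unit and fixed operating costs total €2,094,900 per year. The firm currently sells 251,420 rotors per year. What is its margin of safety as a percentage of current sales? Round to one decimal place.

67.7%

Unit CM = price − variable cost = €92.31 − €66.51 = €25.80. Break-even units = €2,094,900 ÷ €25.80 = 81,197.67; break-even revenue = 81,197.67 × €92.31 = €7,495,357.33.
Actual sales revenue = 251,420 × €92.31 = €23,208,580.20.
Margin of safety = (€23,208,580.20 − €7,495,357.33) ÷ €23,208,580.20 = 67.7%.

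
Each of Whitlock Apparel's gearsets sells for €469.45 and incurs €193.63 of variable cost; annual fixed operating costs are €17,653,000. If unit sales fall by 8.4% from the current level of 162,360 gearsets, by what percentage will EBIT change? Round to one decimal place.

-13.9%

Total contribution margin = 162,360 × €275.82 = €44,782,135.20.
EBIT = €44,782,135.20 − €17,653,000 = €27,129,135.20.
So DOL = total CM / EBIT = €44,782,135.20 / €27,129,135.20 = 1.6507.
Operating income changes by 1.6507 × -8.4% = -13.9%.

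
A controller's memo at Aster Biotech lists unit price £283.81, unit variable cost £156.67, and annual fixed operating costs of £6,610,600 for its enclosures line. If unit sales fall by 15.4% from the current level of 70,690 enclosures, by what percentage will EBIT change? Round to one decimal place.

At 70,690 units, contribution = 70,690 × £127.14 = £8,987,526.60.
Subtracting fixed costs: EBIT = £8,987,526.60 − £6,610,600 = £2,376,926.60.
Degree of operating leverage = £8,987,526.60 / £2,376,926.60 = 3.7812.
So EBIT moves 3.7812 × (-15.4%) = -58.2%.

-58.2%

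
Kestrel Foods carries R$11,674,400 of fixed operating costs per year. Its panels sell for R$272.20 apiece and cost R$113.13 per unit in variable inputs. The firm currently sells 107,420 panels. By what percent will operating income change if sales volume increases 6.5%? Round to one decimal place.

Contribution at this volume is 107,420 × R$159.07 = R$17,087,299.40.
Subtracting fixed costs: EBIT = R$17,087,299.40 − R$11,674,400 = R$5,412,899.40.
DOL = contribution ÷ EBIT = R$17,087,299.40 ÷ R$5,412,899.40 = 3.1568.
Operating income changes by 3.1568 × +6.5% = +20.5%.

+20.5%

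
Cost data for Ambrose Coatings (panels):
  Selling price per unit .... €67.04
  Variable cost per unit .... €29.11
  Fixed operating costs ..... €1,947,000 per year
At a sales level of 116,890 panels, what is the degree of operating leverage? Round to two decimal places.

At 116,890 units, contribution = 116,890 × €37.93 = €4,433,637.70.
EBIT = €4,433,637.70 − €1,947,000 = €2,486,637.70.
Degree of operating leverage = €4,433,637.70 / €2,486,637.70 = 1.7830.

1.78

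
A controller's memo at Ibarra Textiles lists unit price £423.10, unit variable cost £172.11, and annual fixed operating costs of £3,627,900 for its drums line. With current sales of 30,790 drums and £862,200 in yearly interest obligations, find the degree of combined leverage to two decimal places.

At 30,790 units, contribution = 30,790 × £250.99 = £7,727,982.10.
Operating income = contribution − fixed costs = £7,727,982.10 − £3,627,900 = £4,100,082.10. Interest = £862,200.00, so EBIT − I = £3,237,882.10.
Degree of total leverage = total CM / (EBIT − interest) = £7,727,982.10 / £3,237,882.10 = 2.3867.

2.39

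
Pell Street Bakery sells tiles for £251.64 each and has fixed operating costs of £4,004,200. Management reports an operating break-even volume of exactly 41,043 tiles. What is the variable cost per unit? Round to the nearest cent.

£154.08

At break-even, FC = Q × (P − VC), so P − VC = £4,004,200 ÷ 41,043 = £97.5611.
Hence VC = price − CM = £251.64 − £97.5611 = £154.08.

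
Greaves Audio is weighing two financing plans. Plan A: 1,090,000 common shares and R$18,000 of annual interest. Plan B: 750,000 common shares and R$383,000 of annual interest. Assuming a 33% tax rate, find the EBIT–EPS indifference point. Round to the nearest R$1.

R$1,188,147

At indifference, (EBIT − 18,000)(1 − t)/1,090,000 = (EBIT − 383,000)(1 − t)/750,000.
The (1 − t) factor cancels: (EBIT − 18,000) × 750,000 = (EBIT − 383,000) × 1,090,000.
Solving, EBIT = (383,000·1,090,000 − 18,000·750,000) / (1,090,000 − 750,000) = 403,970,000,000 / 340,000 = 1,188,147.06.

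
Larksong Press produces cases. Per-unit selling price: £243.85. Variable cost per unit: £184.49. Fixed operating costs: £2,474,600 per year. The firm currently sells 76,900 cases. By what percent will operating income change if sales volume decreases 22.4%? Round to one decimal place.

-48.9%

Contribution at this volume is 76,900 × £59.36 = £4,564,784.00.
Subtracting fixed costs: EBIT = £4,564,784.00 − £2,474,600 = £2,090,184.00.
Degree of operating leverage = £4,564,784.00 / £2,090,184.00 = 2.1839.
So EBIT moves 2.1839 × (-22.4%) = -48.9%.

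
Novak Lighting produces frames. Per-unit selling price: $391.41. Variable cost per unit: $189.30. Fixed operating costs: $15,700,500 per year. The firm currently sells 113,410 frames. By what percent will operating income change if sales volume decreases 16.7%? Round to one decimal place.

-53.0%

Contribution at this volume is 113,410 × $202.11 = $22,921,295.10.
EBIT = $22,921,295.10 − $15,700,500 = $7,220,795.10.
Degree of operating leverage = $22,921,295.10 / $7,220,795.10 = 3.1743.
%ΔEBIT = DOL × %ΔSales = 3.1743 × -16.7% = -53.0%.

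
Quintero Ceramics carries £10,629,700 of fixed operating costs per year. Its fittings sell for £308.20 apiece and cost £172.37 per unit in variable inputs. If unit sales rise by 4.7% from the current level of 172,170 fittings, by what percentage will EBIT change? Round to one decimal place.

At 172,170 units, contribution = 172,170 × £135.83 = £23,385,851.10.
Subtracting fixed costs: EBIT = £23,385,851.10 − £10,629,700 = £12,756,151.10.
Degree of operating leverage = £23,385,851.10 / £12,756,151.10 = 1.8333.
%ΔEBIT = DOL × %ΔSales = 1.8333 × +4.7% = +8.6%.

+8.6%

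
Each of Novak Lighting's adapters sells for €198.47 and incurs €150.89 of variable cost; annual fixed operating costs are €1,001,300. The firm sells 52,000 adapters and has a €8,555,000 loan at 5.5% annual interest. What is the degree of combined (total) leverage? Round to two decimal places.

2.47

At 52,000 units, contribution = 52,000 × €47.58 = €2,474,160.00.
Subtracting fixed costs: EBIT = €2,474,160.00 − €1,001,300 = €1,472,860.00. Interest = €470,525.00.
DOL = €2,474,160.00 ÷ €1,472,860.00 = 1.6798; DFL = €1,472,860.00 ÷ €1,002,335.00 = 1.4694.
DCL = DOL × DFL = 1.6798 × 1.4694 = 2.4683.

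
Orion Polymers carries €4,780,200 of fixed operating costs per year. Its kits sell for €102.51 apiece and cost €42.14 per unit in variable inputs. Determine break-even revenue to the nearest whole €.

€8,116,917

Contribution margin per unit = €102.51 − €42.14 = €60.37, a CM ratio of €60.37 ÷ €102.51 = 0.5889.
Break-even sales = FC ÷ CM ratio = €4,780,200 × €102.51 / €60.37 = €8,116,917.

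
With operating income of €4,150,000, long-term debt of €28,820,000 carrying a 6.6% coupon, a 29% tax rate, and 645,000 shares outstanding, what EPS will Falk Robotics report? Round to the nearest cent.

Pre-tax income = €4,150,000 − €1,902,120.00 = €2,247,880.00.
After tax at 29%: net income = €2,247,880.00 × 0.71 = €1,595,994.80.
EPS = €1,595,994.80 ÷ 645,000 = €2.47.

€2.47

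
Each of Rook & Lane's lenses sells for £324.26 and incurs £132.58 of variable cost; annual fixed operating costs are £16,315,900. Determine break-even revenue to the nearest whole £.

CM per unit = £324.26 − £132.58 = £191.68; CM ratio = £191.68 / £324.26 = 0.5911.
Break-even sales = FC ÷ CM ratio = £16,315,900 × £324.26 / £191.68 = £27,601,178.

£27,601,178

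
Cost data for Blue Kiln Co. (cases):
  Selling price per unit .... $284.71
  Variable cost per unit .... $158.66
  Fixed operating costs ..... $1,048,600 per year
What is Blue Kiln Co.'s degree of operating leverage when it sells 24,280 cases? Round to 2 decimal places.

1.52

At 24,280 units, contribution = 24,280 × $126.05 = $3,060,494.00.
EBIT = $3,060,494.00 − $1,048,600 = $2,011,894.00.
Degree of operating leverage = $3,060,494.00 / $2,011,894.00 = 1.5212.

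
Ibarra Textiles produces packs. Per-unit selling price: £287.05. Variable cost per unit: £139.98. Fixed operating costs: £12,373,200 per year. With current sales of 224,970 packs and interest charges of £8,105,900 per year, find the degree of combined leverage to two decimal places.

Contribution at this volume is 224,970 × £147.07 = £33,086,337.90.
Subtracting fixed costs: EBIT = £33,086,337.90 − £12,373,200 = £20,713,137.90. Interest = £8,105,900.00, so EBIT − I = £12,607,237.90.
Degree of total leverage = total CM / (EBIT − interest) = £33,086,337.90 / £12,607,237.90 = 2.6244.

2.62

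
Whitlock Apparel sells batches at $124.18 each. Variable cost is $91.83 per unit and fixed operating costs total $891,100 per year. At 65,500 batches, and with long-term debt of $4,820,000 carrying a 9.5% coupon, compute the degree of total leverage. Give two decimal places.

At 65,500 units, contribution = 65,500 × $32.35 = $2,118,925.00.
Subtracting fixed costs: EBIT = $2,118,925.00 − $891,100 = $1,227,825.00. Interest = $457,900.00.
DOL = $2,118,925.00 ÷ $1,227,825.00 = 1.7258; DFL = $1,227,825.00 ÷ $769,925.00 = 1.5947.
DCL = DOL × DFL = 1.7258 × 1.5947 = 2.7521.

2.75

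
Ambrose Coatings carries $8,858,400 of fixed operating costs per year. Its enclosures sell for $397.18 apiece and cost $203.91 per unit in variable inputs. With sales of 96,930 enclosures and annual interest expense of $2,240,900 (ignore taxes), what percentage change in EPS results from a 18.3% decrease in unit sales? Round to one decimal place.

-44.9%

At 96,930 units, contribution = 96,930 × $193.27 = $18,733,661.10.
Operating income = contribution − fixed costs = $18,733,661.10 − $8,858,400 = $9,875,261.10.
After interest of $2,240,900.00, pre-tax earnings = $7,634,361.10.
DCL = total CM / (EBIT − I) = $18,733,661.10 / $7,634,361.10 = 2.4539.
%ΔEPS = DCL × %ΔSales = 2.4539 × -18.3% = -44.9%.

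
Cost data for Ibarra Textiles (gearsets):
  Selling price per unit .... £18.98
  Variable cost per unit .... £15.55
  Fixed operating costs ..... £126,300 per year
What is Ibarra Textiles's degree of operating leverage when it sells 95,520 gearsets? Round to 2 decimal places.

1.63

Total contribution margin = 95,520 × £3.43 = £327,633.60.
Subtracting fixed costs: EBIT = £327,633.60 − £126,300 = £201,333.60.
DOL = contribution ÷ EBIT = £327,633.60 ÷ £201,333.60 = 1.6273.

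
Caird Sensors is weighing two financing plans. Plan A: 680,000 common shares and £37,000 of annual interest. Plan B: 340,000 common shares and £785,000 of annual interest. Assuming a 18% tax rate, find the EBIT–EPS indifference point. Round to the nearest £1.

£1,533,000

Set EPS_A = EPS_B: (EBIT − £37,000)(1 − 0.18) ÷ 680,000 = (EBIT − £785,000)(1 − 0.18) ÷ 340,000.
The (1 − t) factor cancels: (EBIT − 37,000) × 340,000 = (EBIT − 785,000) × 680,000.
Solving, EBIT = (785,000·680,000 − 37,000·340,000) / (680,000 − 340,000) = 521,220,000,000 / 340,000 = 1,533,000.00.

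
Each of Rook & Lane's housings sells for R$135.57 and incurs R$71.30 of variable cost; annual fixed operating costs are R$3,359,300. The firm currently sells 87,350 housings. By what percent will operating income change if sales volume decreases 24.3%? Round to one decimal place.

-60.5%

Contribution at this volume is 87,350 × R$64.27 = R$5,613,984.50.
Operating income = contribution − fixed costs = R$5,613,984.50 − R$3,359,300 = R$2,254,684.50.
Degree of operating leverage = R$5,613,984.50 / R$2,254,684.50 = 2.4899.
Operating income changes by 2.4899 × -24.3% = -60.5%.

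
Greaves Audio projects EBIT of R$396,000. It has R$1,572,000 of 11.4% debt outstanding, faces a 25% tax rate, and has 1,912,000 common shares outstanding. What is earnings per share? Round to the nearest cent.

Interest = R$179,208.00, so EBT = R$396,000 − R$179,208.00 = R$216,792.00.
After tax at 25%: net income = R$216,792.00 × 0.75 = R$162,594.00.
EPS = R$162,594.00 ÷ 1,912,000 = R$0.09.

R$0.09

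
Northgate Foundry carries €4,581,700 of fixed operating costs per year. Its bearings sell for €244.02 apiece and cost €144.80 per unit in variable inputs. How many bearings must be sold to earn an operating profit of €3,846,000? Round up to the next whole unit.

84,940 bearings

Contribution margin per unit = €244.02 − €144.80 = €99.22.
Need Q such that Q × €99.22 − €4,581,700 = €3,846,000, i.e. Q = €8,427,700 / €99.22 = 84,939.53 → 84,940.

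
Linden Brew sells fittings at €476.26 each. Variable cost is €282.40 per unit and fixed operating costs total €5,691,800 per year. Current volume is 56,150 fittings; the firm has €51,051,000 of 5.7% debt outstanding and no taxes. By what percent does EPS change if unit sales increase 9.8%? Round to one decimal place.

At 56,150 units, contribution = 56,150 × €193.86 = €10,885,239.00.
EBIT = €10,885,239.00 − €5,691,800 = €5,193,439.00.
Interest = €2,909,907.00, so EBIT − I = €2,283,532.00.
Degree of combined leverage = contribution ÷ (EBIT − I) = €10,885,239.00 ÷ €2,283,532.00 = 4.7668.
%ΔEPS = DCL × %ΔSales = 4.7668 × +9.8% = +46.7%.

+46.7%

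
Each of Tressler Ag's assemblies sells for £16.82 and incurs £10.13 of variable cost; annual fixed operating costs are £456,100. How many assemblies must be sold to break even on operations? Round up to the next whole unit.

Unit CM = price − variable cost = £16.82 − £10.13 = £6.69.
Break-even Q = £456,100 / £6.69 = 68,176.38 → 68,177 assemblies.

68,177 assemblies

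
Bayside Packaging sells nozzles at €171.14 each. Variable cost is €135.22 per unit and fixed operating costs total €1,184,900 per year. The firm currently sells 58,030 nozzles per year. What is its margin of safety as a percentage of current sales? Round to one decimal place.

43.2%

Unit CM = price − variable cost = €171.14 − €135.22 = €35.92. Break-even units = €1,184,900 ÷ €35.92 = 32,987.19; break-even revenue = 32,987.19 × €171.14 = €5,645,428.34.
Current sales = 58,030 × €171.14 = €9,931,254.20.
Margin of safety = (€9,931,254.20 − €5,645,428.34) ÷ €9,931,254.20 = 43.2%.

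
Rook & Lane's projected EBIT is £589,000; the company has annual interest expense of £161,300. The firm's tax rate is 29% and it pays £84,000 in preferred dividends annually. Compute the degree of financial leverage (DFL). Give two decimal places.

1.90

Interest = £161,300.00.
Pre-tax preferred-dividend burden = £84,000 ÷ (1 − 0.29) = £118,309.86.
DFL = EBIT ÷ [EBIT − I − D_p/(1−t)] = £589,000 ÷ [£589,000 − £161,300.00 − £118,309.86] = £589,000 ÷ £309,390.14 = 1.9037.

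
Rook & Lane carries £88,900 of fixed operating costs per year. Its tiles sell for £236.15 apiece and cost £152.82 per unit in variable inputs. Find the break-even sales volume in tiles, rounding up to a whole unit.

Unit CM = price − variable cost = £236.15 − £152.82 = £83.33.
Break-even Q = £88,900 / £83.33 = 1,066.84 → 1,067 tiles.

1,067 tiles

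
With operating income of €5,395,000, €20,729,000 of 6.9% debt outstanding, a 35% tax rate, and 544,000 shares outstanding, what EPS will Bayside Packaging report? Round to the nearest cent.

€4.74

Interest = €1,430,301.00, so EBT = €5,395,000 − €1,430,301.00 = €3,964,699.00.
Net income = €3,964,699.00 × (1 − 0.35) = €2,577,054.35.
EPS = €2,577,054.35 ÷ 544,000 = €4.74.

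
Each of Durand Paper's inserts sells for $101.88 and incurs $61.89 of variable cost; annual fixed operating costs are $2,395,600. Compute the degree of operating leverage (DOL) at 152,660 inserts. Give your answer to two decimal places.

Total contribution margin = 152,660 × $39.99 = $6,104,873.40.
EBIT = $6,104,873.40 − $2,395,600 = $3,709,273.40.
So DOL = total CM / EBIT = $6,104,873.40 / $3,709,273.40 = 1.6458.

1.65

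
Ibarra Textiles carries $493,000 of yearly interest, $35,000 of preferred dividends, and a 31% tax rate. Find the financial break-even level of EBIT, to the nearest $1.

$543,725

Grossing the preferred dividend up to pre-tax terms: $35,000 / (1 − 0.31) = $50,724.64.
Financial break-even EBIT = interest + D_p ÷ (1 − t) = $493,000 + $50,724.64 = $543,724.64.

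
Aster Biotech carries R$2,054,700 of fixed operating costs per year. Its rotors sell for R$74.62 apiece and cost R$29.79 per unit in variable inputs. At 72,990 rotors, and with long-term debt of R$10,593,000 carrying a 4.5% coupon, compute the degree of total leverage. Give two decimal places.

4.42

Contribution at this volume is 72,990 × R$44.83 = R$3,272,141.70.
Operating income = contribution − fixed costs = R$3,272,141.70 − R$2,054,700 = R$1,217,441.70. Interest = R$476,685.00.
DOL = R$3,272,141.70 ÷ R$1,217,441.70 = 2.6877; DFL = R$1,217,441.70 ÷ R$740,756.70 = 1.6435.
Combined leverage = 2.6877 × 1.6435 = 4.4172.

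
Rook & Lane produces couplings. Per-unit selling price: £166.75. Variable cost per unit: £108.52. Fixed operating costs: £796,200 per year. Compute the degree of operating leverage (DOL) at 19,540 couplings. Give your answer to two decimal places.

3.33

Total contribution margin = 19,540 × £58.23 = £1,137,814.20.
Subtracting fixed costs: EBIT = £1,137,814.20 − £796,200 = £341,614.20.
Degree of operating leverage = £1,137,814.20 / £341,614.20 = 3.3307.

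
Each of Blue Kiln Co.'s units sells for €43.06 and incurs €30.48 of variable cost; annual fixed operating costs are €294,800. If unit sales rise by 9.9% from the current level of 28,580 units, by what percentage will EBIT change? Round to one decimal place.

+55.0%

At 28,580 units, contribution = 28,580 × €12.58 = €359,536.40.
Operating income = contribution − fixed costs = €359,536.40 − €294,800 = €64,736.40.
DOL = contribution ÷ EBIT = €359,536.40 ÷ €64,736.40 = 5.5539.
Operating income changes by 5.5539 × +9.9% = +55.0%.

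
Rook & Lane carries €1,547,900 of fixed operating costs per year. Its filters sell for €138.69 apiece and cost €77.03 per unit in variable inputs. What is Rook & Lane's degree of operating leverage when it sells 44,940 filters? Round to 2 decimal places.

Total contribution margin = 44,940 × €61.66 = €2,771,000.40.
Subtracting fixed costs: EBIT = €2,771,000.40 − €1,547,900 = €1,223,100.40.
So DOL = total CM / EBIT = €2,771,000.40 / €1,223,100.40 = 2.2656.

2.27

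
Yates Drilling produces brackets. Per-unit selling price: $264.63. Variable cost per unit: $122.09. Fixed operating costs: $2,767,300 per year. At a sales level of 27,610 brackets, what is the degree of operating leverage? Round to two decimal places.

Contribution at this volume is 27,610 × $142.54 = $3,935,529.40.
Operating income = contribution − fixed costs = $3,935,529.40 − $2,767,300 = $1,168,229.40.
So DOL = total CM / EBIT = $3,935,529.40 / $1,168,229.40 = 3.3688.

3.37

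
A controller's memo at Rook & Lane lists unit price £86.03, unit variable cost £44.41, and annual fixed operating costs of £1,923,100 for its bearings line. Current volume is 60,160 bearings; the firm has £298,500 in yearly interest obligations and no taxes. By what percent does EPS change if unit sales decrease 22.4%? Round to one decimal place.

-198.7%

Contribution at this volume is 60,160 × £41.62 = £2,503,859.20.
Operating income = contribution − fixed costs = £2,503,859.20 − £1,923,100 = £580,759.20.
After interest of £298,500.00, pre-tax earnings = £282,259.20.
Degree of combined leverage = contribution ÷ (EBIT − I) = £2,503,859.20 ÷ £282,259.20 = 8.8708.
EPS therefore changes by 8.8708 × (-22.4%) = -198.7%.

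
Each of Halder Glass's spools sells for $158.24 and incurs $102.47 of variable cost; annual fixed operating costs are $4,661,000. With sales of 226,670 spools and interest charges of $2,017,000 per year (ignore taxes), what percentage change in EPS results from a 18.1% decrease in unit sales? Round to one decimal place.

-38.4%

At 226,670 units, contribution = 226,670 × $55.77 = $12,641,385.90.
Operating income = contribution − fixed costs = $12,641,385.90 − $4,661,000 = $7,980,385.90.
After interest of $2,017,000.00, pre-tax earnings = $5,963,385.90.
Degree of combined leverage = contribution ÷ (EBIT − I) = $12,641,385.90 ÷ $5,963,385.90 = 2.1198.
%ΔEPS = DCL × %ΔSales = 2.1198 × -18.1% = -38.4%.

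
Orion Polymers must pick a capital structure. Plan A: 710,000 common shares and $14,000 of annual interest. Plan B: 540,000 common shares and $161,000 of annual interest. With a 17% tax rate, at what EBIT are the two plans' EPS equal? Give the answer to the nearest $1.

At indifference, (EBIT − 14,000)(1 − t)/710,000 = (EBIT − 161,000)(1 − t)/540,000.
The (1 − t) factor cancels: (EBIT − 14,000) × 540,000 = (EBIT − 161,000) × 710,000.
Solving, EBIT = (161,000·710,000 − 14,000·540,000) / (710,000 − 540,000) = 106,750,000,000 / 170,000 = 627,941.18.

$627,941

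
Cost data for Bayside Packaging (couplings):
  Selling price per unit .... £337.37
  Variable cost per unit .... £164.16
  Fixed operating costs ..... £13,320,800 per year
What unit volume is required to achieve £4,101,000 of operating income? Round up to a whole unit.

Each unit contributes £337.37 − £164.16 = £173.21.
Required volume = (fixed costs + target profit) ÷ CM = (£13,320,800 + £4,101,000) ÷ £173.21 = 100,581.95, so 100,582 couplings.

100,582 couplings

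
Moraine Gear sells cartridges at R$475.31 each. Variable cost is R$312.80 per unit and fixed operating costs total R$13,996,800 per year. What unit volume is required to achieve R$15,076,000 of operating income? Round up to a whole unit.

178,899 cartridges

Unit CM = price − variable cost = R$475.31 − R$312.80 = R$162.51.
Need Q such that Q × R$162.51 − R$13,996,800 = R$15,076,000, i.e. Q = R$29,072,800 / R$162.51 = 178,898.53 → 178,899.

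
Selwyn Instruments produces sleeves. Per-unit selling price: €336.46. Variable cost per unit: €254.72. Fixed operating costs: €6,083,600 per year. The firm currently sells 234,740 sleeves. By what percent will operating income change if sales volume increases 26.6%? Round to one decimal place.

+38.9%

At 234,740 units, contribution = 234,740 × €81.74 = €19,187,647.60.
Operating income = contribution − fixed costs = €19,187,647.60 − €6,083,600 = €13,104,047.60.
So DOL = total CM / EBIT = €19,187,647.60 / €13,104,047.60 = 1.4643.
So EBIT moves 1.4643 × (+26.6%) = +38.9%.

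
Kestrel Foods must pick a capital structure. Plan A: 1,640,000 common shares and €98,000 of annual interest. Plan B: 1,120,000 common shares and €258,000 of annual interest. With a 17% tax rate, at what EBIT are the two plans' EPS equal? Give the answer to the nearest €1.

At indifference, (EBIT − 98,000)(1 − t)/1,640,000 = (EBIT − 258,000)(1 − t)/1,120,000.
The (1 − t) factor cancels: (EBIT − 98,000) × 1,120,000 = (EBIT − 258,000) × 1,640,000.
EBIT × (1,640,000 − 1,120,000) = 258,000 × 1,640,000 − 98,000 × 1,120,000 = 313,360,000,000, so EBIT = 313,360,000,000 ÷ 520,000 = 602,615.38.

€602,615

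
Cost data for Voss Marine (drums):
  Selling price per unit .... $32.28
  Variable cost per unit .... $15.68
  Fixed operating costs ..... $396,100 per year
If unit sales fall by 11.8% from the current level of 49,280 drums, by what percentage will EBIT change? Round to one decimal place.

Contribution at this volume is 49,280 × $16.60 = $818,048.00.
EBIT = $818,048.00 − $396,100 = $421,948.00.
Degree of operating leverage = $818,048.00 / $421,948.00 = 1.9387.
So EBIT moves 1.9387 × (-11.8%) = -22.9%.

-22.9%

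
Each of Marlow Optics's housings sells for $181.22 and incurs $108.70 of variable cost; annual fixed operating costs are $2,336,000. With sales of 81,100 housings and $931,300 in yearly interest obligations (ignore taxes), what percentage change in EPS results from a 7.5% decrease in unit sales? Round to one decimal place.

-16.9%

At 81,100 units, contribution = 81,100 × $72.52 = $5,881,372.00.
Subtracting fixed costs: EBIT = $5,881,372.00 − $2,336,000 = $3,545,372.00.
Interest = $931,300.00, so EBIT − I = $2,614,072.00.
Degree of combined leverage = contribution ÷ (EBIT − I) = $5,881,372.00 ÷ $2,614,072.00 = 2.2499.
EPS therefore changes by 2.2499 × (-7.5%) = -16.9%.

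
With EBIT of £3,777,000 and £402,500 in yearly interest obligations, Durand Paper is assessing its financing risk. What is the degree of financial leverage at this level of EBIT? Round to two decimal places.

Annual interest charges come to £402,500.00.
DFL = EBIT ÷ (EBIT − I) = £3,777,000 ÷ (£3,777,000 − £402,500.00) = £3,777,000 ÷ £3,374,500.00 = 1.1193.

1.12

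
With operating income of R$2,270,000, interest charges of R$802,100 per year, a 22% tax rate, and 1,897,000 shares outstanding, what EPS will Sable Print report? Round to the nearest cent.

R$0.60

Interest = R$802,100.00, so EBT = R$2,270,000 − R$802,100.00 = R$1,467,900.00.
After tax at 22%: net income = R$1,467,900.00 × 0.78 = R$1,144,962.00.
EPS = R$1,144,962.00 ÷ 1,897,000 = R$0.60.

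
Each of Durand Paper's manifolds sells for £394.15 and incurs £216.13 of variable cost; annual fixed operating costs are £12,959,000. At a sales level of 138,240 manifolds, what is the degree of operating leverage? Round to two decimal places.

2.11

At 138,240 units, contribution = 138,240 × £178.02 = £24,609,484.80.
Subtracting fixed costs: EBIT = £24,609,484.80 − £12,959,000 = £11,650,484.80.
So DOL = total CM / EBIT = £24,609,484.80 / £11,650,484.80 = 2.1123.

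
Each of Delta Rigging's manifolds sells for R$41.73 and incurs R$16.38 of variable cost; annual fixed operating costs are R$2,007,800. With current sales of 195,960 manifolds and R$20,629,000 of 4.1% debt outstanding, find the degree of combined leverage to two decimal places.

2.35

Total contribution margin = 195,960 × R$25.35 = R$4,967,586.00.
EBIT = R$4,967,586.00 − R$2,007,800 = R$2,959,786.00. Interest = R$845,789.00, so EBIT − I = R$2,113,997.00.
Degree of total leverage = total CM / (EBIT − interest) = R$4,967,586.00 / R$2,113,997.00 = 2.3499.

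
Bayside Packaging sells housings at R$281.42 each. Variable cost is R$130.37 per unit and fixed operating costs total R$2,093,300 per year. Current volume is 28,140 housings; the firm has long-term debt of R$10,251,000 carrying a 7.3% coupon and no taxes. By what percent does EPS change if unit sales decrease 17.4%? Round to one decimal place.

Contribution at this volume is 28,140 × R$151.05 = R$4,250,547.00.
Subtracting fixed costs: EBIT = R$4,250,547.00 − R$2,093,300 = R$2,157,247.00.
After interest of R$748,323.00, pre-tax earnings = R$1,408,924.00.
Degree of combined leverage = contribution ÷ (EBIT − I) = R$4,250,547.00 ÷ R$1,408,924.00 = 3.0169.
EPS therefore changes by 3.0169 × (-17.4%) = -52.5%.

-52.5%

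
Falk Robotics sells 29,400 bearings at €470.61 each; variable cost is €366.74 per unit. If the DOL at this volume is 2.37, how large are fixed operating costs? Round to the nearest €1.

€1,765,264

Contribution at this volume is 29,400 × €103.87 = €3,053,778.00.
DOL = contribution / EBIT, so EBIT = €3,053,778.00 / 2.37 = €1,288,513.92.
Fixed costs = CM − EBIT = €3,053,778.00 − €1,288,513.92 = €1,765,264.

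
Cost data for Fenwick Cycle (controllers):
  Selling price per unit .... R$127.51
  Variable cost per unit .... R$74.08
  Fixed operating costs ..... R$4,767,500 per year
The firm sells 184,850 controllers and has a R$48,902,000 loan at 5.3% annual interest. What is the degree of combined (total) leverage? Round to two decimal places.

3.92

At 184,850 units, contribution = 184,850 × R$53.43 = R$9,876,535.50.
Operating income = contribution − fixed costs = R$9,876,535.50 − R$4,767,500 = R$5,109,035.50. Interest = R$2,591,806.00.
DOL = R$9,876,535.50 ÷ R$5,109,035.50 = 1.9332; DFL = R$5,109,035.50 ÷ R$2,517,229.50 = 2.0296.
Combined leverage = 1.9332 × 2.0296 = 3.9236.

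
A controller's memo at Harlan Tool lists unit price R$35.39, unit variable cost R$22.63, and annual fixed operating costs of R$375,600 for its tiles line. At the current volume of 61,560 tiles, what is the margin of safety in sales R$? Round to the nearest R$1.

R$1,136,878

Unit CM = price − variable cost = R$35.39 − R$22.63 = R$12.76. Break-even units = R$375,600 ÷ R$12.76 = 29,435.74; break-even revenue = 29,435.74 × R$35.39 = R$1,041,730.72.
Actual sales revenue = 61,560 × R$35.39 = R$2,178,608.40.
Margin of safety = R$2,178,608.40 − R$1,041,730.72 = R$1,136,878.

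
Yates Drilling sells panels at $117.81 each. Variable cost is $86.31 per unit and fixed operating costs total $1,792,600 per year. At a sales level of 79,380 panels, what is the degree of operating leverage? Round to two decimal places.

3.53

Contribution at this volume is 79,380 × $31.50 = $2,500,470.00.
Operating income = contribution − fixed costs = $2,500,470.00 − $1,792,600 = $707,870.00.
Degree of operating leverage = $2,500,470.00 / $707,870.00 = 3.5324.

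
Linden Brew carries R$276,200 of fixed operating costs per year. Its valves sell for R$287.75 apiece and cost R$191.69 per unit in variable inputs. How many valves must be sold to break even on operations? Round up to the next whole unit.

2,876 valves

Each unit contributes R$287.75 − R$191.69 = R$96.06.
Break-even volume = fixed costs ÷ CM per unit = R$276,200 ÷ R$96.06 = 2,875.29, so 2,876 valves.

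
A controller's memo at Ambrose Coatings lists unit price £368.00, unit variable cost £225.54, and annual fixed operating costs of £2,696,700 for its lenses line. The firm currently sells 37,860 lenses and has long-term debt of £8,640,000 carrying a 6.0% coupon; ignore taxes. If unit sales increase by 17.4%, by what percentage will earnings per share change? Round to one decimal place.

+43.1%

Total contribution margin = 37,860 × £142.46 = £5,393,535.60.
Subtracting fixed costs: EBIT = £5,393,535.60 − £2,696,700 = £2,696,835.60.
After interest of £518,400.00, pre-tax earnings = £2,178,435.60.
DCL = total CM / (EBIT − I) = £5,393,535.60 / £2,178,435.60 = 2.4759.
EPS therefore changes by 2.4759 × (+17.4%) = +43.1%.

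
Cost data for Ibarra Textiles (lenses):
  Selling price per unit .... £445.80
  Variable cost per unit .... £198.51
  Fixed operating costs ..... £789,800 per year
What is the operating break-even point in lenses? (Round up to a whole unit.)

3,194 lenses

Unit CM = price − variable cost = £445.80 − £198.51 = £247.29.
Units to break even: £789,800 ÷ £247.29 = 3,193.82, rounded up to 3,194.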